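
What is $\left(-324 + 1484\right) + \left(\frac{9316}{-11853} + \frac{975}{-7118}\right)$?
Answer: $\frac{97790930677}{84369654} \approx 1159.1$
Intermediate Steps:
$\left(-324 + 1484\right) + \left(\frac{9316}{-11853} + \frac{975}{-7118}\right) = 1160 + \left(9316 \left(- \frac{1}{11853}\right) + 975 \left(- \frac{1}{7118}\right)\right) = 1160 - \frac{77867963}{84369654} = \frac{97790930677}{84369654}$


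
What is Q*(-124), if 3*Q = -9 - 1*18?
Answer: 1116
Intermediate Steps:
Q = -9 (Q = (-9 - 1*18)/3 = (-9 - 18)/3 = (⅓)*(-27) = -9)
Q*(-124) = -9*(-124) = 1116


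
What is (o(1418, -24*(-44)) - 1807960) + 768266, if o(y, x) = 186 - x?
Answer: -1040564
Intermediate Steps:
(o(1418, -24*(-44)) - 1807960) + 768266 = ((186 - (-24)*(-44)) - 1807960) + 768266 = ((186 - 1*1056) - 1807960) + 768266 = ((186 - 1056) - 1807960) + 768266 = (-870 - 1807960) + 768266 = -1808830 + 768266 = -1040564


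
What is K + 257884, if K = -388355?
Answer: -130471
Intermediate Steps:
K + 257884 = -388355 + 257884 = -130471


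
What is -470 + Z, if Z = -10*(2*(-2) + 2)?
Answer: -450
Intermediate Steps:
Z = 20 (Z = -10*(-4 + 2) = -10*(-2) = 20)
-470 + Z = -470 + 20 = -450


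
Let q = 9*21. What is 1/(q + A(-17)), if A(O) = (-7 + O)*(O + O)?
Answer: 1/1005 ≈ 0.00099503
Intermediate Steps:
A(O) = 2*O*(-7 + O) (A(O) = (-7 + O)*(2*O) = 2*O*(-7 + O))
q = 189
1/(q + A(-17)) = 1/(189 + 2*(-17)*(-7 - 17)) = 1/(189 + 2*(-17)*(-24)) = 1/(189 + 816) = 1/1005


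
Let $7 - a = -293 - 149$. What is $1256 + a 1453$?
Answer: $653653$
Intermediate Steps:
$a = 449$ ($a = 7 - \left(-293 - 149\right) = 7 - -442 = 7 + 442 = 449$)
$1256 + a 1453 = 1256 + 449 \cdot 1453 = 1256 + 652397 = 653653$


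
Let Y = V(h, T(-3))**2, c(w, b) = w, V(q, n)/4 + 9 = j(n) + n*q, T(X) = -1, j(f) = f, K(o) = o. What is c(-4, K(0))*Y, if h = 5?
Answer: -14400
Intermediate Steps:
V(q, n) = -36 + 4*n + 4*n*q (V(q, n) = -36 + 4*(n + n*q) = -36 + (4*n + 4*n*q) = -36 + 4*n + 4*n*q)
Y = 3600 (Y = (-36 + 4*(-1) + 4*(-1)*5)**2 = (-36 - 4 - 20)**2 = (-60)**2 = 3600)
c(-4, K(0))*Y = -4*3600 = -14400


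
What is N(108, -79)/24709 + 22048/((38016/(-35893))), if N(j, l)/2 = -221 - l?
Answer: -55550977435/2668572 ≈ -20817.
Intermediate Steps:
N(j, l) = -442 - 2*l (N(j, l) = 2*(-221 - l) = -442 - 2*l)
N(108, -79)/24709 + 22048/((38016/(-35893))) = (-442 - 2*(-79))/24709 + 22048/((38016/(-35893))) = (-442 + 158)*(1/24709) + 22048/((38016*(-1/35893))) = -284*1/24709 + 22048/(-3456/3263) = -284/24709 + 22048*(-3263/3456) = -284/24709 - 2248207/108 = -55550977435/2668572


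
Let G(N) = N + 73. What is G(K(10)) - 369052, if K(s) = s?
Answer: -368969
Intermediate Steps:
G(N) = 73 + N
G(K(10)) - 369052 = (73 + 10) - 369052 = 83 - 369052 = -368969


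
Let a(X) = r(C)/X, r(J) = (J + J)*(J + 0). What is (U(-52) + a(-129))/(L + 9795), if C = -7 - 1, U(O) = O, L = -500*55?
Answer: 6836/2283945 ≈ 0.0029931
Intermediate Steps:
L = -27500
C = -8
r(J) = 2*J**2 (r(J) = (2*J)*J = 2*J**2)
a(X) = 128/X (a(X) = (2*(-8)**2)/X = (2*64)/X = 128/X)
(U(-52) + a(-129))/(L + 9795) = (-52 + 128/(-129))/(-27500 + 9795) = (-52 + 128*(-1/129))/(-17705) = (-52 - 128/129)*(-1/17705) = -6836/129*(-1/17705) = 6836/2283945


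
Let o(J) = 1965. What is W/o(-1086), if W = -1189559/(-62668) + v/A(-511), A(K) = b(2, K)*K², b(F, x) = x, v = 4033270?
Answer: 158473468047169/16431268403357220 ≈ 0.0096446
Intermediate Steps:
A(K) = K³ (A(K) = K*K² = K³)
W = 158473468047169/8361968653108 (W = -1189559/(-62668) + 4033270/((-511)³) = -1189559*(-1/62668) + 4033270/(-133432831) = 1189559/62668 + 4033270*(-1/133432831) = 1189559/62668 - 4033270/133432831 = 158473468047169/8361968653108 ≈ 18.952)
W/o(-1086) = (158473468047169/8361968653108)/1965 = (158473468047169/8361968653108)*(1/1965) = 158473468047169/16431268403357220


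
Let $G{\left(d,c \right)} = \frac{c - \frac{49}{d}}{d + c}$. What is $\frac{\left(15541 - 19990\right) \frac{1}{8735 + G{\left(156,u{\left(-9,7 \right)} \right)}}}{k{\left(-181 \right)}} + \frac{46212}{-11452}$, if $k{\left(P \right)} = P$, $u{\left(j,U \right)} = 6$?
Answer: $- \frac{461290656583587}{114394248642821} \approx -4.0325$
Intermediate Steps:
$G{\left(d,c \right)} = \frac{c - \frac{49}{d}}{c + d}$
$\frac{\left(15541 - 19990\right) \frac{1}{8735 + G{\left(156,u{\left(-9,7 \right)} \right)}}}{k{\left(-181 \right)}} + \frac{46212}{-11452} = \frac{\left(15541 - 19990\right) \frac{1}{8735 + \frac{-49 + 6 \cdot 156}{156 \left(6 + 156\right)}}}{-181} + \frac{46212}{-11452} = - \frac{4449}{8735 + \frac{-49 + 936}{156 \cdot 162}} \left(- \frac{1}{181}\right) + 46212 \left(- \frac{1}{11452}\right) = - \frac{4449}{8735 + \frac{1}{156} \cdot \frac{1}{162} \cdot 887} \left(- \frac{1}{181}\right) - \frac{11553}{2863} = - \frac{4449}{8735 + \frac{887}{25272}} \left(- \frac{1}{181}\right) - \frac{11553}{2863} = - \frac{4449}{\frac{220751807}{25272}} \left(- \frac{1}{181}\right) - \frac{11553}{2863} = \left(-4449\right) \frac{25272}{220751807} \left(- \frac{1}{181}\right) - \frac{11553}{2863} = \left(- \frac{112435128}{220751807}\right) \left(- \frac{1}{181}\right) - \frac{11553}{2863} = \frac{112435128}{39956077067} - \frac{11553}{2863} = - \frac{461290656583587}{114394248642821}$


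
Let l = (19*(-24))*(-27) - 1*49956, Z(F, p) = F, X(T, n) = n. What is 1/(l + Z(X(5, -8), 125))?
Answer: -1/37652 ≈ -2.6559e-5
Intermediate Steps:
l = -37644 (l = -456*(-27) - 49956 = 12312 - 49956 = -37644)
1/(l + Z(X(5, -8), 125)) = 1/(-37644 - 8) = 1/(-37652) = -1/37652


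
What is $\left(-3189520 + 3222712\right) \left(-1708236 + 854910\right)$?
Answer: $-28323596592$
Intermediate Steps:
$\left(-3189520 + 3222712\right) \left(-1708236 + 854910\right) = 33192 \left(-853326\right) = -28323596592$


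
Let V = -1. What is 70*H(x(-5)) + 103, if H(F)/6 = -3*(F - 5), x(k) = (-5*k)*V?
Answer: 37903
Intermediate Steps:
x(k) = 5*k (x(k) = -5*k*(-1) = 5*k)
H(F) = 90 - 18*F (H(F) = 6*(-3*(F - 5)) = 6*(-3*(-5 + F)) = 6*(15 - 3*F) = 90 - 18*F)
70*H(x(-5)) + 103 = 70*(90 - 90*(-5)) + 103 = 70*(90 - 18*(-25)) + 103 = 70*(90 + 450) + 103 = 70*540 + 103 = 37800 + 103 = 37903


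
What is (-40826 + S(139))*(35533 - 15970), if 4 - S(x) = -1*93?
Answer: -796781427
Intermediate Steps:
S(x) = 97 (S(x) = 4 - (-1)*93 = 4 - 1*(-93) = 4 + 93 = 97)
(-40826 + S(139))*(35533 - 15970) = (-40826 + 97)*(35533 - 15970) = -40729*19563 = -796781427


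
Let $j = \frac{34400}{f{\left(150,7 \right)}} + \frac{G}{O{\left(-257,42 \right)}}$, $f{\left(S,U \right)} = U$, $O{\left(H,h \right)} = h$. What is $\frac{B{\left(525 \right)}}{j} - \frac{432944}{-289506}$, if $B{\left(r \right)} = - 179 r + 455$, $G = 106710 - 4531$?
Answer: $- \frac{501767910232}{44667735987} \approx -11.233$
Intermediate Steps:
$G = 102179$ ($G = 106710 - 4531 = 102179$)
$j = \frac{308579}{42}$ ($j = \frac{34400}{7} + \frac{102179}{42} = 34400 \cdot \frac{1}{7} + 102179 \cdot \frac{1}{42} = \frac{34400}{7} + \frac{14597}{6} = \frac{308579}{42} \approx 7347.1$)
$B{\left(r \right)} = 455 - 179 r$
$\frac{B{\left(525 \right)}}{j} - \frac{432944}{-289506} = \frac{455 - 93975}{\frac{308579}{42}} - \frac{432944}{-289506} = \left(455 - 93975\right) \frac{42}{308579} - - \frac{216472}{144753} = \left(-93520\right) \frac{42}{308579} + \frac{216472}{144753} = - \frac{3927840}{308579} + \frac{216472}{144753} = - \frac{501767910232}{44667735987}$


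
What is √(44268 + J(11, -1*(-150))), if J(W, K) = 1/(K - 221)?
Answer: √223154917/71 ≈ 210.40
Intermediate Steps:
J(W, K) = 1/(-221 + K)
√(44268 + J(11, -1*(-150))) = √(44268 + 1/(-221 - 1*(-150))) = √(44268 + 1/(-221 + 150)) = √(44268 + 1/(-71)) = √(44268 - 1/71) = √(3143027/71) = √223154917/71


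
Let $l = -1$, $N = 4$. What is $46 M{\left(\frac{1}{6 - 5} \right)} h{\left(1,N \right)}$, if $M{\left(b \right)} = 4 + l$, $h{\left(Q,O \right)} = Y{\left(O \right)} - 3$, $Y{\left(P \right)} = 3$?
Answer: $0$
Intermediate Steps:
$h{\left(Q,O \right)} = 0$ ($h{\left(Q,O \right)} = 3 - 3 = 0$)
$M{\left(b \right)} = 3$ ($M{\left(b \right)} = 4 - 1 = 3$)
$46 M{\left(\frac{1}{6 - 5} \right)} h{\left(1,N \right)} = 46 \cdot 3 \cdot 0 = 138 \cdot 0 = 0$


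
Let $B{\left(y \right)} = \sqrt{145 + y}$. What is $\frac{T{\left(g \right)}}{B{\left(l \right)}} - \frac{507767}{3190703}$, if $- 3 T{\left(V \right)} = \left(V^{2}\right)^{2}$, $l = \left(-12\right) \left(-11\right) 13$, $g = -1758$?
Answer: $- \frac{507767}{3190703} - \frac{3183861946032 \sqrt{1861}}{1861} \approx -7.3804 \cdot 10^{10}$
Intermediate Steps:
$l = 1716$ ($l = 132 \cdot 13 = 1716$)
$T{\left(V \right)} = - \frac{V^{4}}{3}$ ($T{\left(V \right)} = - \frac{\left(V^{2}\right)^{2}}{3} = - \frac{V^{4}}{3}$)
$\frac{T{\left(g \right)}}{B{\left(l \right)}} - \frac{507767}{3190703} = \frac{\left(- \frac{1}{3}\right) \left(-1758\right)^{4}}{\sqrt{145 + 1716}} - \frac{507767}{3190703} = \frac{\left(- \frac{1}{3}\right) 9551585838096}{\sqrt{1861}} - \frac{507767}{3190703} = - 3183861946032 \frac{\sqrt{1861}}{1861} - \frac{507767}{3190703} = - \frac{3183861946032 \sqrt{1861}}{1861} - \frac{507767}{3190703} = - \frac{507767}{3190703} - \frac{3183861946032 \sqrt{1861}}{1861}$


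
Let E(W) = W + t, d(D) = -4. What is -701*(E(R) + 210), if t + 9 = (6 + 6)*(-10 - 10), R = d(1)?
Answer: 30143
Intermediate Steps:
R = -4
t = -249 (t = -9 + (6 + 6)*(-10 - 10) = -9 + 12*(-20) = -9 - 240 = -249)
E(W) = -249 + W (E(W) = W - 249 = -249 + W)
-701*(E(R) + 210) = -701*((-249 - 4) + 210) = -701*(-253 + 210) = -701*(-43) = 30143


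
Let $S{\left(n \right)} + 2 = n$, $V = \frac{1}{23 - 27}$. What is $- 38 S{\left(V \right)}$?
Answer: $\frac{171}{2} \approx 85.5$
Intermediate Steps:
$V = - \frac{1}{4}$ ($V = \frac{1}{-4} = - \frac{1}{4} \approx -0.25$)
$S{\left(n \right)} = -2 + n$
$- 38 S{\left(V \right)} = - 38 \left(-2 - \frac{1}{4}\right) = \left(-38\right) \left(- \frac{9}{4}\right) = \frac{171}{2}$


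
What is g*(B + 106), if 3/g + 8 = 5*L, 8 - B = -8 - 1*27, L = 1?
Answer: -149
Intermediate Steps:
B = 43 (B = 8 - (-8 - 1*27) = 8 - (-8 - 27) = 8 - 1*(-35) = 8 + 35 = 43)
g = -1 (g = 3/(-8 + 5*1) = 3/(-8 + 5) = 3/(-3) = 3*(-⅓) = -1)
g*(B + 106) = -(43 + 106) = -1*149 = -149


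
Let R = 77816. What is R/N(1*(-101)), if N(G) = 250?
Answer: 38908/125 ≈ 311.26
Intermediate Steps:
R/N(1*(-101)) = 77816/250 = 77816*(1/250) = 38908/125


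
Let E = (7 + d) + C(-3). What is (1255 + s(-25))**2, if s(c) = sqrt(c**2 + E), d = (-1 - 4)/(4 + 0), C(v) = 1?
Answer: 6302627/4 + 23845*sqrt(7) ≈ 1.6387e+6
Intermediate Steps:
d = -5/4 ≈ -1.2500
E = 27/4 (E = (7 - 5/4) + 1 = 23/4 + 1 = 27/4 ≈ 6.7500)
s(c) = sqrt(27/4 + c**2) (s(c) = sqrt(c**2 + 27/4) = sqrt(27/4 + c**2))
(1255 + s(-25))**2 = (1255 + sqrt(27 + 4*(-25)**2)/2)**2 = (1255 + sqrt(27 + 4*625)/2)**2 = (1255 + sqrt(27 + 2500)/2)**2 = (1255 + sqrt(2527)/2)**2 = (1255 + (19*sqrt(7))/2)**2 = (1255 + 19*sqrt(7)/2)**2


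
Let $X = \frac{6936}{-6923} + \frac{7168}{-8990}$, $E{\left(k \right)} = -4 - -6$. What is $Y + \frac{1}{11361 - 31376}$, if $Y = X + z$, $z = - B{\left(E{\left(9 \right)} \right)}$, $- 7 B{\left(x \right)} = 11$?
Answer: $- \frac{28380476518}{124568896655} \approx -0.22783$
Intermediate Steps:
$E{\left(k \right)} = 2$ ($E{\left(k \right)} = -4 + 6 = 2$)
$B{\left(x \right)} = - \frac{11}{7}$ ($B{\left(x \right)} = \left(- \frac{1}{7}\right) 11 = - \frac{11}{7}$)
$z = \frac{11}{7}$ ($z = \left(-1\right) \left(- \frac{11}{7}\right) = \frac{11}{7} \approx 1.5714$)
$X = - \frac{55989352}{31118885}$ ($X = 6936 \left(- \frac{1}{6923}\right) + 7168 \left(- \frac{1}{8990}\right) = - \frac{6936}{6923} - \frac{3584}{4495} = - \frac{55989352}{31118885} \approx -1.7992$)
$Y = - \frac{7088247}{31118885}$ ($Y = - \frac{55989352}{31118885} + \frac{11}{7} = - \frac{7088247}{31118885} \approx -0.22778$)
$Y + \frac{1}{11361 - 31376} = - \frac{7088247}{31118885} + \frac{1}{11361 - 31376} = - \frac{7088247}{31118885} + \frac{1}{-20015} = - \frac{7088247}{31118885} - \frac{1}{20015} = - \frac{28380476518}{124568896655}$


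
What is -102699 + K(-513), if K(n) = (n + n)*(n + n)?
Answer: 949977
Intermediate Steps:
K(n) = 4*n² (K(n) = (2*n)*(2*n) = 4*n²)
-102699 + K(-513) = -102699 + 4*(-513)² = -102699 + 4*263169 = -102699 + 1052676 = 949977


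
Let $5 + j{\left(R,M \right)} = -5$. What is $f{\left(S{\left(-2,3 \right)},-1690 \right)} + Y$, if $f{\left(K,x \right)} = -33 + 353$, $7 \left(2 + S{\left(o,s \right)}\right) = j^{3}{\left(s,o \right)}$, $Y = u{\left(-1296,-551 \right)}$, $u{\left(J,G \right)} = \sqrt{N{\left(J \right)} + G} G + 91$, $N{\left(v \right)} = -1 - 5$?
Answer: $411 - 551 i \sqrt{557} \approx 411.0 - 13004.0 i$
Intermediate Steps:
$N{\left(v \right)} = -6$
$u{\left(J,G \right)} = 91 + G \sqrt{-6 + G}$ ($u{\left(J,G \right)} = \sqrt{-6 + G} G + 91 = G \sqrt{-6 + G} + 91 = 91 + G \sqrt{-6 + G}$)
$j{\left(R,M \right)} = -10$ ($j{\left(R,M \right)} = -5 - 5 = -10$)
$Y = 91 - 551 i \sqrt{557}$ ($Y = 91 - 551 \sqrt{-6 - 551} = 91 - 551 \sqrt{-557} = 91 - 551 i \sqrt{557} \approx 91.0 - 13004.0 i$)
$S{\left(o,s \right)} = - \frac{1014}{7}$ ($S{\left(o,s \right)} = -2 + \frac{\left(-10\right)^{3}}{7} = -2 + \frac{1}{7} \left(-1000\right) = -2 - \frac{1000}{7} = - \frac{1014}{7}$)
$f{\left(K,x \right)} = 320$
$f{\left(S{\left(-2,3 \right)},-1690 \right)} + Y = 320 + \left(91 - 551 i \sqrt{557}\right) = 411 - 551 i \sqrt{557}$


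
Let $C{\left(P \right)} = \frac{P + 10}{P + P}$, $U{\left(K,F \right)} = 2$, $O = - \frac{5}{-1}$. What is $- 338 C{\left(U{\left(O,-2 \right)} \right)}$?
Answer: $-1014$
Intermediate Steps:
$O = 5$ ($O = \left(-5\right) \left(-1\right) = 5$)
$C{\left(P \right)} = \frac{10 + P}{2 P}$
$- 338 C{\left(U{\left(O,-2 \right)} \right)} = - 338 \frac{10 + 2}{2 \cdot 2} = - 338 \cdot \frac{1}{2} \cdot \frac{1}{2} \cdot 12 = \left(-338\right) 3 = -1014$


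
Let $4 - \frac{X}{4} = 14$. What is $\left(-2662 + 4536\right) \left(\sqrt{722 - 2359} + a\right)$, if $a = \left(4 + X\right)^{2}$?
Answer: $2428704 + 1874 i \sqrt{1637} \approx 2.4287 \cdot 10^{6} + 75822.0 i$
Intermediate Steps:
$X = -40$ ($X = 16 - 56 = -40$)
$a = 1296$ ($a = \left(4 - 40\right)^{2} = \left(-36\right)^{2} = 1296$)
$\left(-2662 + 4536\right) \left(\sqrt{722 - 2359} + a\right) = \left(-2662 + 4536\right) \left(\sqrt{722 - 2359} + 1296\right) = 1874 \left(\sqrt{-1637} + 1296\right) = 1874 \left(i \sqrt{1637} + 1296\right) = 1874 \left(1296 + i \sqrt{1637}\right) = 2428704 + 1874 i \sqrt{1637}$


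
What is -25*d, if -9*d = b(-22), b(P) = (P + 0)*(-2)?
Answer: 1100/9 ≈ 122.22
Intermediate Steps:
b(P) = -2*P (b(P) = P*(-2) = -2*P)
d = -44/9 (d = -(-2)*(-22)/9 = -1/9*44 = -44/9 ≈ -4.8889)
-25*d = -25*(-44/9) = 1100/9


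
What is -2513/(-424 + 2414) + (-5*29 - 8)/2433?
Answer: -2139533/1613890 ≈ -1.3257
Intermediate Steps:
-2513/(-424 + 2414) + (-5*29 - 8)/2433 = -2513/1990 + (-145 - 8)*(1/2433) = -2513*1/1990 - 153*1/2433 = -2513/1990 - 51/811 = -2139533/1613890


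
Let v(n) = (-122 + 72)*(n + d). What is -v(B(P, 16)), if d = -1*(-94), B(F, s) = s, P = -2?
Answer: 5500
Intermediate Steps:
d = 94
v(n) = -4700 - 50*n (v(n) = (-122 + 72)*(n + 94) = -50*(94 + n) = -4700 - 50*n)
-v(B(P, 16)) = -(-4700 - 50*16) = -(-4700 - 800) = -1*(-5500) = 5500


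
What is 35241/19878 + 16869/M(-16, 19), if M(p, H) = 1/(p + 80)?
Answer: 7153547363/6626 ≈ 1.0796e+6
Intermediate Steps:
M(p, H) = 1/(80 + p)
35241/19878 + 16869/M(-16, 19) = 35241/19878 + 16869/(1/(80 - 16)) = 35241*(1/19878) + 16869/(1/64) = 11747/6626 + 16869/(1/64) = 11747/6626 + 16869*64 = 11747/6626 + 1079616 = 7153547363/6626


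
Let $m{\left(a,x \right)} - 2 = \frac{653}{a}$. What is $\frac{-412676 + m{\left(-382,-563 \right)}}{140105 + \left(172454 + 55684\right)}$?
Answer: $- \frac{157642121}{140668826} \approx -1.1207$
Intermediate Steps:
$m{\left(a,x \right)} = 2 + \frac{653}{a}$
$\frac{-412676 + m{\left(-382,-563 \right)}}{140105 + \left(172454 + 55684\right)} = \frac{-412676 + \left(2 + \frac{653}{-382}\right)}{140105 + \left(172454 + 55684\right)} = \frac{-412676 + \left(2 + 653 \left(- \frac{1}{382}\right)\right)}{140105 + 228138} = \frac{-412676 + \left(2 - \frac{653}{382}\right)}{368243} = \left(-412676 + \frac{111}{382}\right) \frac{1}{368243} = \left(- \frac{157642121}{382}\right) \frac{1}{368243} = - \frac{157642121}{140668826}$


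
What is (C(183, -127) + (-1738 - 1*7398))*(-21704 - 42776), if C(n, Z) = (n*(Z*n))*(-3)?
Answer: -822131155040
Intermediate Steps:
C(n, Z) = -3*Z*n**2 (C(n, Z) = (Z*n**2)*(-3) = -3*Z*n**2)
(C(183, -127) + (-1738 - 1*7398))*(-21704 - 42776) = (-3*(-127)*183**2 + (-1738 - 1*7398))*(-21704 - 42776) = (-3*(-127)*33489 + (-1738 - 7398))*(-64480) = (12759309 - 9136)*(-64480) = 12750173*(-64480) = -822131155040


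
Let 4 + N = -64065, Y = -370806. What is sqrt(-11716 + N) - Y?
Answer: 370806 + I*sqrt(75785) ≈ 3.7081e+5 + 275.29*I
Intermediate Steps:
N = -64069 (N = -4 - 64065 = -64069)
sqrt(-11716 + N) - Y = sqrt(-11716 - 64069) - 1*(-370806) = sqrt(-75785) + 370806 = I*sqrt(75785) + 370806 = 370806 + I*sqrt(75785)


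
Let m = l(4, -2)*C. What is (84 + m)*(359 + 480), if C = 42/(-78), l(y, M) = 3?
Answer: 898569/13 ≈ 69121.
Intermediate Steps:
C = -7/13 (C = 42*(-1/78) = -7/13 ≈ -0.53846)
m = -21/13 (m = 3*(-7/13) = -21/13 ≈ -1.6154)
(84 + m)*(359 + 480) = (84 - 21/13)*(359 + 480) = (1071/13)*839 = 898569/13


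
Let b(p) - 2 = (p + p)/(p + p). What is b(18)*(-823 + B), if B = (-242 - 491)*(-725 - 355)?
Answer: 2372451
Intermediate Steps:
B = 791640 (B = -733*(-1080) = 791640)
b(p) = 3 (b(p) = 2 + (p + p)/(p + p) = 2 + (2*p)/((2*p)) = 2 + (2*p)*(1/(2*p)) = 2 + 1 = 3)
b(18)*(-823 + B) = 3*(-823 + 791640) = 3*790817 = 2372451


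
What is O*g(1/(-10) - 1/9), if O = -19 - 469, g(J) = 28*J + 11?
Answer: -111752/45 ≈ -2483.4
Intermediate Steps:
g(J) = 11 + 28*J
O = -488
O*g(1/(-10) - 1/9) = -488*(11 + 28*(1/(-10) - 1/9)) = -488*(11 + 28*(1*(-⅒) - 1*⅑)) = -488*(11 + 28*(-⅒ - ⅑)) = -488*(11 + 28*(-19/90)) = -488*(11 - 266/45) = -488*229/45 = -111752/45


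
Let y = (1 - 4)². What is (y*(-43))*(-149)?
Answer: 57663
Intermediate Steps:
y = 9 (y = (-3)² = 9)
(y*(-43))*(-149) = (9*(-43))*(-149) = -387*(-149) = 57663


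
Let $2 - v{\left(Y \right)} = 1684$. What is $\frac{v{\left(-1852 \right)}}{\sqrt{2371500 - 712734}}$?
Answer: $- \frac{841 \sqrt{1658766}}{829383} \approx -1.306$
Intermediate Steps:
$v{\left(Y \right)} = -1682$ ($v{\left(Y \right)} = 2 - 1684 = -1682$)
$\frac{v{\left(-1852 \right)}}{\sqrt{2371500 - 712734}} = - \frac{1682}{\sqrt{2371500 - 712734}} = - \frac{1682}{\sqrt{1658766}} = - 1682 \frac{\sqrt{1658766}}{1658766} = - \frac{841 \sqrt{1658766}}{829383}$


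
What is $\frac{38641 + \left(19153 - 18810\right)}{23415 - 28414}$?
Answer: $- \frac{38984}{4999} \approx -7.7984$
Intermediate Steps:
$\frac{38641 + \left(19153 - 18810\right)}{23415 - 28414} = \frac{38641 + 343}{-4999} = 38984 \left(- \frac{1}{4999}\right) = - \frac{38984}{4999}$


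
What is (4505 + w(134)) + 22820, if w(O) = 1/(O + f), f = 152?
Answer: 7814951/286 ≈ 27325.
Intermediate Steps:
w(O) = 1/(152 + O) (w(O) = 1/(O + 152) = 1/(152 + O))
(4505 + w(134)) + 22820 = (4505 + 1/(152 + 134)) + 22820 = (4505 + 1/286) + 22820 = 1288431/286 + 22820 = 7814951/286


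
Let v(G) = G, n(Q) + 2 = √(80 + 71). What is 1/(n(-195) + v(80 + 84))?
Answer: 162/26093 - √151/26093 ≈ 0.0057376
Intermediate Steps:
n(Q) = -2 + √151 (n(Q) = -2 + √(80 + 71) = -2 + √151)
1/(n(-195) + v(80 + 84)) = 1/((-2 + √151) + (80 + 84)) = 1/((-2 + √151) + 164) = 1/(162 + √151)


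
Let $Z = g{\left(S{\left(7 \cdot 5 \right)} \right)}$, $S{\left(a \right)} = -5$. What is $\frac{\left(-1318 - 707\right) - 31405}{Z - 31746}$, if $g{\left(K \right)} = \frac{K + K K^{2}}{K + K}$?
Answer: $\frac{33430}{31733} \approx 1.0535$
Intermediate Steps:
$g{\left(K \right)} = \frac{K + K^{3}}{2 K}$
$Z = 13$ ($Z = \frac{1}{2} + \frac{\left(-5\right)^{2}}{2} = \frac{1}{2} + \frac{1}{2} \cdot 25 = \frac{1}{2} + \frac{25}{2} = 13$)
$\frac{\left(-1318 - 707\right) - 31405}{Z - 31746} = \frac{\left(-1318 - 707\right) - 31405}{13 - 31746} = \frac{-2025 - 31405}{-31733} = \left(-33430\right) \left(- \frac{1}{31733}\right) = \frac{33430}{31733}$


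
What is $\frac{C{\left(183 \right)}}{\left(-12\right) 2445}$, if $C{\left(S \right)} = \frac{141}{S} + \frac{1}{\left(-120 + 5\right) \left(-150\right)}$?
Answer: $- \frac{810811}{30873015000} \approx -2.6263 \cdot 10^{-5}$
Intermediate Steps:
$C{\left(S \right)} = \frac{1}{17250} + \frac{141}{S}$ ($C{\left(S \right)} = \frac{141}{S} + \frac{1}{-115} \left(- \frac{1}{150}\right) = \frac{141}{S} - - \frac{1}{17250} = \frac{141}{S} + \frac{1}{17250} = \frac{1}{17250} + \frac{141}{S}$)
$\frac{C{\left(183 \right)}}{\left(-12\right) 2445} = \frac{\frac{1}{17250} \cdot \frac{1}{183} \left(2432250 + 183\right)}{\left(-12\right) 2445} = \frac{\frac{1}{17250} \cdot \frac{1}{183} \cdot 2432433}{-29340} = \frac{810811}{1052250} \left(- \frac{1}{29340}\right) = - \frac{810811}{30873015000}$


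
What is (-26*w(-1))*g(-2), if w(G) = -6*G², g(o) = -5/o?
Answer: 390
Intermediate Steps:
(-26*w(-1))*g(-2) = (-(-156)*(-1)²)*(-5/(-2)) = (-(-156))*(-5*(-½)) = -26*(-6)*(5/2) = 156*(5/2) = 390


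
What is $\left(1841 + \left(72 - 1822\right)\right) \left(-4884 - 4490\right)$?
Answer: $-853034$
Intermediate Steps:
$\left(1841 + \left(72 - 1822\right)\right) \left(-4884 - 4490\right) = \left(1841 + \left(72 - 1822\right)\right) \left(-9374\right) = \left(1841 - 1750\right) \left(-9374\right) = 91 \left(-9374\right) = -853034$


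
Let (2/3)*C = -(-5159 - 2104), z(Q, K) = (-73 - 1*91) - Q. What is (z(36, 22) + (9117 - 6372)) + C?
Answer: 26879/2 ≈ 13440.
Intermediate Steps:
z(Q, K) = -164 - Q (z(Q, K) = (-73 - 91) - Q = -164 - Q)
C = 21789/2 (C = 3*(-(-5159 - 2104))/2 = 3*(-1*(-7263))/2 = (3/2)*7263 = 21789/2 ≈ 10895.)
(z(36, 22) + (9117 - 6372)) + C = ((-164 - 1*36) + (9117 - 6372)) + 21789/2 = ((-164 - 36) + 2745) + 21789/2 = (-200 + 2745) + 21789/2 = 2545 + 21789/2 = 26879/2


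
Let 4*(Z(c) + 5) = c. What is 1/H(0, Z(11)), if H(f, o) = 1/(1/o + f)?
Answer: -4/9 ≈ -0.44444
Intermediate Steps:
Z(c) = -5 + c/4
H(f, o) = 1/(f + 1/o)
1/H(0, Z(11)) = 1/((-5 + (¼)*11)/(1 + 0*(-5 + (¼)*11))) = 1/((-5 + 11/4)/(1 + 0*(-5 + 11/4))) = 1/(-9/(4*(1 + 0*(-9/4)))) = 1/(-9/(4*(1 + 0))) = 1/(-9/4/1) = 1/(-9/4*1) = 1/(-9/4) = -4/9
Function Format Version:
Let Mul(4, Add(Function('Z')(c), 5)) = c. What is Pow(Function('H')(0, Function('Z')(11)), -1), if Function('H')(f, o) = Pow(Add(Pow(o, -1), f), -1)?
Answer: Rational(-4, 9) ≈ -0.44444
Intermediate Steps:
Function('Z')(c) = Add(-5, Mul(Rational(1, 4), c))
Function('H')(f, o) = Pow(Add(f, Pow(o, -1)), -1)
Pow(Function('H')(0, Function('Z')(11)), -1) = Pow(Mul(Add(-5, Mul(Rational(1, 4), 11)), Pow(Add(1, Mul(0, Add(-5, Mul(Rational(1, 4), 11)))), -1)), -1) = Pow(Mul(Add(-5, Rational(11, 4)), Pow(Add(1, Mul(0, Add(-5, Rational(11, 4)))), -1)), -1) = Pow(Mul(Rational(-9, 4), Pow(Add(1, Mul(0, Rational(-9, 4))), -1)), -1) = Pow(Mul(Rational(-9, 4), Pow(Add(1, 0), -1)), -1) = Pow(Mul(Rational(-9, 4), Pow(1, -1)), -1) = Pow(Mul(Rational(-9, 4), 1), -1) = Pow(Rational(-9, 4), -1) = Rational(-4, 9)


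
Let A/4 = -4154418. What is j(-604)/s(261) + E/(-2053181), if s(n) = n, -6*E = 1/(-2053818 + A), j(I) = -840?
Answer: -21468131165426429/6670455040686060 ≈ -3.2184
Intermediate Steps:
A = -16617672 (A = 4*(-4154418) = -16617672)
E = 1/112028940 (E = -1/(6*(-2053818 - 16617672)) = -1/6/(-18671490) = -1/6*(-1/18671490) = 1/112028940 ≈ 8.9263e-9)
j(-604)/s(261) + E/(-2053181) = -840/261 + (1/112028940)/(-2053181) = -840*1/261 + (1/112028940)*(-1/2053181) = -280/87 - 1/230015691058140 = -21468131165426429/6670455040686060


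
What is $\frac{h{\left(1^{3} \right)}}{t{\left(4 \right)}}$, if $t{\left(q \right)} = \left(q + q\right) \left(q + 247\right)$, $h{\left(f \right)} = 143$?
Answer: $\frac{143}{2008} \approx 0.071215$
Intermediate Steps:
$t{\left(q \right)} = 2 q \left(247 + q\right)$
$\frac{h{\left(1^{3} \right)}}{t{\left(4 \right)}} = \frac{143}{2 \cdot 4 \left(247 + 4\right)} = \frac{143}{2 \cdot 4 \cdot 251} = \frac{143}{2008}$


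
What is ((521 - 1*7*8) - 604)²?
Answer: 19321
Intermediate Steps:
((521 - 1*7*8) - 604)² = ((521 - 7*8) - 604)² = ((521 - 1*56) - 604)² = ((521 - 56) - 604)² = (465 - 604)² = (-139)² = 19321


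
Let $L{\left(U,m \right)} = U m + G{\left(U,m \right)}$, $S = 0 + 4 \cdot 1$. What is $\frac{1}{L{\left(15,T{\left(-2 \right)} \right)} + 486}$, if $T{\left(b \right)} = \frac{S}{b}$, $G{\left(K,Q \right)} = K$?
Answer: $\frac{1}{471} \approx 0.0021231$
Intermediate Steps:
$S = 4$ ($S = 0 + 4 = 4$)
$T{\left(b \right)} = \frac{4}{b}$
$L{\left(U,m \right)} = U + U m$ ($L{\left(U,m \right)} = U m + U = U + U m$)
$\frac{1}{L{\left(15,T{\left(-2 \right)} \right)} + 486} = \frac{1}{15 \left(1 + \frac{4}{-2}\right) + 486} = \frac{1}{15 \left(1 + 4 \left(- \frac{1}{2}\right)\right) + 486} = \frac{1}{15 \left(1 - 2\right) + 486} = \frac{1}{15 \left(-1\right) + 486} = \frac{1}{-15 + 486} = \frac{1}{471}$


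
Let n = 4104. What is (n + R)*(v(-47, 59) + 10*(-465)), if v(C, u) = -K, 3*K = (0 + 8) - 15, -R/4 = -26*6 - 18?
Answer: -22308800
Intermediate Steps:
R = 696 (R = -4*(-26*6 - 18) = -4*(-156 - 18) = -4*(-174) = 696)
K = -7/3 (K = ((0 + 8) - 15)/3 = (8 - 15)/3 = (⅓)*(-7) = -7/3 ≈ -2.3333)
v(C, u) = 7/3 (v(C, u) = -1*(-7/3) = 7/3)
(n + R)*(v(-47, 59) + 10*(-465)) = (4104 + 696)*(7/3 + 10*(-465)) = 4800*(7/3 - 4650) = 4800*(-13943/3) = -22308800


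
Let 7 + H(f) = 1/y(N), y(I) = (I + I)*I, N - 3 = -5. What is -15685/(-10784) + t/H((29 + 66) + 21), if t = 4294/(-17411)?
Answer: 15390486393/10326812320 ≈ 1.4903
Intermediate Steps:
N = -2 (N = 3 - 5 = -2)
t = -4294/17411 (t = 4294*(-1/17411) = -4294/17411 ≈ -0.24663)
y(I) = 2*I² (y(I) = (2*I)*I = 2*I²)
H(f) = -55/8 (H(f) = -7 + 1/(2*(-2)²) = -7 + 1/(2*4) = -7 + 1/8 = -7 + ⅛ = -55/8)
-15685/(-10784) + t/H((29 + 66) + 21) = -15685/(-10784) - 4294/(17411*(-55/8)) = -15685*(-1/10784) - 4294/17411*(-8/55) = 15685/10784 + 34352/957605 = 15390486393/10326812320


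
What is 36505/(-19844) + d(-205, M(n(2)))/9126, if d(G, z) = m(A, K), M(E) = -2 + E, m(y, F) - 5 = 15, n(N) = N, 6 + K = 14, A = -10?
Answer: -166373875/90548172 ≈ -1.8374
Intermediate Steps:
K = 8 (K = -6 + 14 = 8)
m(y, F) = 20 (m(y, F) = 5 + 15 = 20)
d(G, z) = 20
36505/(-19844) + d(-205, M(n(2)))/9126 = 36505/(-19844) + 20/9126 = 36505*(-1/19844) + 20*(1/9126) = -36505/19844 + 10/4563 = -166373875/90548172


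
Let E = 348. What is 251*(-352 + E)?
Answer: -1004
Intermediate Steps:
251*(-352 + E) = 251*(-352 + 348) = 251*(-4) = -1004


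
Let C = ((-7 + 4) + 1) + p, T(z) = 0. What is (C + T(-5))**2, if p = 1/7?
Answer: 169/49 ≈ 3.4490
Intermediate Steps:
p = 1/7 (p = 1*(1/7) = 1/7 ≈ 0.14286)
C = -13/7 (C = ((-7 + 4) + 1) + 1/7 = (-3 + 1) + 1/7 = -2 + 1/7 = -13/7 ≈ -1.8571)
(C + T(-5))**2 = (-13/7 + 0)**2 = (-13/7)**2 = 169/49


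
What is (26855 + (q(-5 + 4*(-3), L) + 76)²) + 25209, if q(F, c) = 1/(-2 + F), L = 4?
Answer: 20877353/361 ≈ 57832.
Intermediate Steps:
(26855 + (q(-5 + 4*(-3), L) + 76)²) + 25209 = (26855 + (1/(-2 + (-5 + 4*(-3))) + 76)²) + 25209 = (26855 + (1/(-2 + (-5 - 12)) + 76)²) + 25209 = (26855 + (1/(-2 - 17) + 76)²) + 25209 = (26855 + (1/(-19) + 76)²) + 25209 = (26855 + (-1/19 + 76)²) + 25209 = (26855 + (1443/19)²) + 25209 = (26855 + 2082249/361) + 25209 = 11776904/361 + 25209 = 20877353/361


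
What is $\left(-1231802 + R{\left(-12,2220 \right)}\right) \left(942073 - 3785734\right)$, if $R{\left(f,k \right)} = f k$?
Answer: $3578582436162$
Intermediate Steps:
$\left(-1231802 + R{\left(-12,2220 \right)}\right) \left(942073 - 3785734\right) = \left(-1231802 - 26640\right) \left(942073 - 3785734\right) = \left(-1231802 - 26640\right) \left(-2843661\right) = \left(-1258442\right) \left(-2843661\right) = 3578582436162$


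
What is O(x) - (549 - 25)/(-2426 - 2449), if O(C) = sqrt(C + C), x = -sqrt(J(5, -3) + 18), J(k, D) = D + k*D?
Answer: 524/4875 ≈ 0.10749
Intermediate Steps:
J(k, D) = D + D*k
x = 0 (x = -sqrt(-3*(1 + 5) + 18) = -sqrt(-3*6 + 18) = -sqrt(-18 + 18) = -sqrt(0) = -1*0 = 0)
O(C) = sqrt(2)*sqrt(C) (O(C) = sqrt(2*C) = sqrt(2)*sqrt(C))
O(x) - (549 - 25)/(-2426 - 2449) = sqrt(2)*sqrt(0) - (549 - 25)/(-2426 - 2449) = sqrt(2)*0 - 524/(-4875) = 0 - 524*(-1)/4875 = 0 - 1*(-524/4875) = 0 + 524/4875 = 524/4875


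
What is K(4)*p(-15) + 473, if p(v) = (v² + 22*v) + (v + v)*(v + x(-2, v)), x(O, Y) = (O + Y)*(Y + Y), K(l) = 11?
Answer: -164032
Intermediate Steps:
x(O, Y) = 2*Y*(O + Y) (x(O, Y) = (O + Y)*(2*Y) = 2*Y*(O + Y))
p(v) = v² + 22*v + 2*v*(v + 2*v*(-2 + v)) (p(v) = (v² + 22*v) + (v + v)*(v + 2*v*(-2 + v)) = (v² + 22*v) + (2*v)*(v + 2*v*(-2 + v)) = (v² + 22*v) + 2*v*(v + 2*v*(-2 + v)) = v² + 22*v + 2*v*(v + 2*v*(-2 + v)))
K(4)*p(-15) + 473 = 11*(-15*(22 - 5*(-15) + 4*(-15)²)) + 473 = 11*(-15*(22 + 75 + 4*225)) + 473 = 11*(-15*(22 + 75 + 900)) + 473 = 11*(-15*997) + 473 = 11*(-14955) + 473 = -164505 + 473 = -164032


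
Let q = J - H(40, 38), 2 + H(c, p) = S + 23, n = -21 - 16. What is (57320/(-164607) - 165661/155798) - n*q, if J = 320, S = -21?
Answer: 303605826708653/25645441386 ≈ 11839.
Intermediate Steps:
n = -37
H(c, p) = 0 (H(c, p) = -2 + (-21 + 23) = -2 + 2 = 0)
q = 320 (q = 320 - 1*0 = 320 + 0 = 320)
(57320/(-164607) - 165661/155798) - n*q = (57320/(-164607) - 165661/155798) - (-37)*320 = (57320*(-1/164607) - 165661*1/155798) - 1*(-11840) = (-57320/164607 - 165661/155798) + 11840 = -36199301587/25645441386 + 11840 = 303605826708653/25645441386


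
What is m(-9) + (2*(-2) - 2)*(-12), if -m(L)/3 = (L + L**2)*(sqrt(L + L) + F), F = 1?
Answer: -144 - 648*I*sqrt(2) ≈ -144.0 - 916.41*I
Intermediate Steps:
m(L) = -3*(1 + sqrt(2)*sqrt(L))*(L + L**2) (m(L) = -3*(L + L**2)*(sqrt(L + L) + 1) = -3*(L + L**2)*(sqrt(2*L) + 1) = -3*(L + L**2)*(sqrt(2)*sqrt(L) + 1) = -3*(L + L**2)*(1 + sqrt(2)*sqrt(L)) = -3*(1 + sqrt(2)*sqrt(L))*(L + L**2))
m(-9) + (2*(-2) - 2)*(-12) = (-3*(-9) - 3*(-9)**2 - 3*sqrt(2)*(-9)**(3/2) - 3*sqrt(2)*(-9)**(5/2)) + (2*(-2) - 2)*(-12) = (27 - 3*81 - 3*sqrt(2)*(-27*I) - 3*sqrt(2)*243*I) + (-4 - 2)*(-12) = (27 - 243 + 81*I*sqrt(2) - 729*I*sqrt(2)) - 6*(-12) = (-216 - 648*I*sqrt(2)) + 72 = -144 - 648*I*sqrt(2)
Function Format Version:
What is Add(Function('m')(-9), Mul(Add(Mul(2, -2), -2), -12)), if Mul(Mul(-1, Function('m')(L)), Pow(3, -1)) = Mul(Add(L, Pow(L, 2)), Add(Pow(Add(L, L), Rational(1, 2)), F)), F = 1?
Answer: Add(-144, Mul(-648, I, Pow(2, Rational(1, 2)))) ≈ Add(-144.00, Mul(-916.41, I))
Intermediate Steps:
Function('m')(L) = Mul(-3, Add(1, Mul(Pow(2, Rational(1, 2)), Pow(L, Rational(1, 2)))), Add(L, Pow(L, 2))) (Function('m')(L) = Mul(-3, Mul(Add(L, Pow(L, 2)), Add(Pow(Add(L, L), Rational(1, 2)), 1))) = Mul(-3, Mul(Add(L, Pow(L, 2)), Add(Pow(Mul(2, L), Rational(1, 2)), 1))) = Mul(-3, Mul(Add(L, Pow(L, 2)), Add(Mul(Pow(2, Rational(1, 2)), Pow(L, Rational(1, 2))), 1))) = Mul(-3, Mul(Add(L, Pow(L, 2)), Add(1, Mul(Pow(2, Rational(1, 2)), Pow(L, Rational(1, 2)))))) = Mul(-3, Mul(Add(1, Mul(Pow(2, Rational(1, 2)), Pow(L, Rational(1, 2)))), Add(L, Pow(L, 2)))) = Mul(-3, Add(1, Mul(Pow(2, Rational(1, 2)), Pow(L, Rational(1, 2)))), Add(L, Pow(L, 2))))
Add(Function('m')(-9), Mul(Add(Mul(2, -2), -2), -12)) = Add(Add(Mul(-3, -9), Mul(-3, Pow(-9, 2)), Mul(-3, Pow(2, Rational(1, 2)), Pow(-9, Rational(3, 2))), Mul(-3, Pow(2, Rational(1, 2)), Pow(-9, Rational(5, 2)))), Mul(Add(Mul(2, -2), -2), -12)) = Add(Add(27, Mul(-3, 81), Mul(-3, Pow(2, Rational(1, 2)), Mul(-27, I)), Mul(-3, Pow(2, Rational(1, 2)), Mul(243, I))), Mul(Add(-4, -2), -12)) = Add(Add(27, -243, Mul(81, I, Pow(2, Rational(1, 2))), Mul(-729, I, Pow(2, Rational(1, 2)))), Mul(-6, -12)) = Add(Add(-216, Mul(-648, I, Pow(2, Rational(1, 2)))), 72) = Add(-144, Mul(-648, I, Pow(2, Rational(1, 2))))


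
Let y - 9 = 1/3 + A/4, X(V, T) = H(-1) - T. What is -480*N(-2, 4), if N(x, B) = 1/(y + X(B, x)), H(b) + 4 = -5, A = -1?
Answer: -1152/5 ≈ -230.40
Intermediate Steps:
H(b) = -9 (H(b) = -4 - 5 = -9)
X(V, T) = -9 - T
y = 109/12 (y = 9 + (1/3 - 1/4) = 9 + (1*(⅓) - 1*¼) = 9 + (⅓ - ¼) = 9 + 1/12 = 109/12 ≈ 9.0833)
N(x, B) = 1/(1/12 - x) (N(x, B) = 1/(109/12 + (-9 - x)) = 1/(1/12 - x))
-480*N(-2, 4) = -(-5760)/(-1 + 12*(-2)) = -(-5760)/(-1 - 24) = -(-5760)/(-25) = -(-5760)*(-1)/25 = -480*12/25 = -1152/5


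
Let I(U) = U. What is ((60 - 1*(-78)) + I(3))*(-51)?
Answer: -7191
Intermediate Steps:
((60 - 1*(-78)) + I(3))*(-51) = ((60 - 1*(-78)) + 3)*(-51) = ((60 + 78) + 3)*(-51) = (138 + 3)*(-51) = 141*(-51) = -7191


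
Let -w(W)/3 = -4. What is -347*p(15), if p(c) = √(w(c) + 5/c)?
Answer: -347*√111/3 ≈ -1218.6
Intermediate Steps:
w(W) = 12 (w(W) = -3*(-4) = 12)
p(c) = √(12 + 5/c)
-347*p(15) = -347*√(12 + 5/15) = -347*√(12 + 5*(1/15)) = -347*√(12 + ⅓) = -347*√111/3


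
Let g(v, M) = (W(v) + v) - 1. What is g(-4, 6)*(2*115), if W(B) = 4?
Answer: -230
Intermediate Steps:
g(v, M) = 3 + v (g(v, M) = (4 + v) - 1 = 3 + v)
g(-4, 6)*(2*115) = (3 - 4)*(2*115) = -1*230 = -230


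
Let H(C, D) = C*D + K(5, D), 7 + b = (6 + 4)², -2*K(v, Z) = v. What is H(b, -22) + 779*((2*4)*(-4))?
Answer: -53953/2 ≈ -26977.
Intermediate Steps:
K(v, Z) = -v/2
b = 93 (b = -7 + (6 + 4)² = -7 + 10² = -7 + 100 = 93)
H(C, D) = -5/2 + C*D (H(C, D) = C*D - ½*5 = C*D - 5/2 = -5/2 + C*D)
H(b, -22) + 779*((2*4)*(-4)) = (-5/2 + 93*(-22)) + 779*((2*4)*(-4)) = (-5/2 - 2046) + 779*(8*(-4)) = -4097/2 + 779*(-32) = -4097/2 - 24928 = -53953/2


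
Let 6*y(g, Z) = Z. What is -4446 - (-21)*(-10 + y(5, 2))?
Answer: -4649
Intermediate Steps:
y(g, Z) = Z/6
-4446 - (-21)*(-10 + y(5, 2)) = -4446 - (-21)*(-10 + (1/6)*2) = -4446 - (-21)*(-10 + 1/3) = -4446 - (-21)*(-29)/3 = -4446 - 1*203 = -4446 - 203 = -4649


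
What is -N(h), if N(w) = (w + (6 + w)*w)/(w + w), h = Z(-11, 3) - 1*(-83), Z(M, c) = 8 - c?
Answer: -95/2 ≈ -47.500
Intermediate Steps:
h = 88 (h = (8 - 1*3) - 1*(-83) = (8 - 3) + 83 = 5 + 83 = 88)
N(w) = (w + w*(6 + w))/(2*w) (N(w) = (w + w*(6 + w))/((2*w)) = (w + w*(6 + w))*(1/(2*w)) = (w + w*(6 + w))/(2*w))
-N(h) = -(7/2 + (½)*88) = -(7/2 + 44) = -1*95/2 = -95/2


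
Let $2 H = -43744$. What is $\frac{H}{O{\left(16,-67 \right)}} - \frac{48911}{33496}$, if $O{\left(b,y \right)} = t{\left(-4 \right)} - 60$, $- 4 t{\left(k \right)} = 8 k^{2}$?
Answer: $\frac{182031175}{770408} \approx 236.28$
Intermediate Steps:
$t{\left(k \right)} = - 2 k^{2}$ ($t{\left(k \right)} = - \frac{8 k^{2}}{4} = - 2 k^{2}$)
$H = -21872$ ($H = \frac{1}{2} \left(-43744\right) = -21872$)
$O{\left(b,y \right)} = -92$ ($O{\left(b,y \right)} = - 2 \left(-4\right)^{2} - 60 = \left(-2\right) 16 - 60 = -32 - 60 = -92$)
$\frac{H}{O{\left(16,-67 \right)}} - \frac{48911}{33496} = - \frac{21872}{-92} - \frac{48911}{33496} = \left(-21872\right) \left(- \frac{1}{92}\right) - \frac{48911}{33496} = \frac{5468}{23} - \frac{48911}{33496} = \frac{182031175}{770408}$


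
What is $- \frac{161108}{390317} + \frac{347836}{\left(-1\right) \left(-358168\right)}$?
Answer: $\frac{19515643467}{34949764814} \approx 0.55839$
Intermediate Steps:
$- \frac{161108}{390317} + \frac{347836}{\left(-1\right) \left(-358168\right)} = \left(-161108\right) \frac{1}{390317} + \frac{347836}{358168} = - \frac{161108}{390317} + 347836 \cdot \frac{1}{358168} = - \frac{161108}{390317} + \frac{86959}{89542} = \frac{19515643467}{34949764814}$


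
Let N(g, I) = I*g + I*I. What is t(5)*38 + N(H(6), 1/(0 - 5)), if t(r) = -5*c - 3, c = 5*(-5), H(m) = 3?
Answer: 115886/25 ≈ 4635.4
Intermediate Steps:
c = -25
t(r) = 122 (t(r) = -5*(-25) - 3 = 125 - 3 = 122)
N(g, I) = I² + I*g (N(g, I) = I*g + I² = I² + I*g)
t(5)*38 + N(H(6), 1/(0 - 5)) = 122*38 + (1/(0 - 5) + 3)/(0 - 5) = 4636 + (1/(-5) + 3)/(-5) = 4636 - (-⅕ + 3)/5 = 4636 - ⅕*14/5 = 4636 - 14/25 = 115886/25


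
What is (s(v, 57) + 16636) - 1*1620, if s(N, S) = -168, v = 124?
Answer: 14848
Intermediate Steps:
(s(v, 57) + 16636) - 1*1620 = (-168 + 16636) - 1*1620 = 16468 - 1620 = 14848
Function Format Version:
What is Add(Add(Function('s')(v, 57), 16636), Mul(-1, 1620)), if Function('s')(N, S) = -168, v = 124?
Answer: 14848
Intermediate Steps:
Add(Add(Function('s')(v, 57), 16636), Mul(-1, 1620)) = Add(Add(-168, 16636), Mul(-1, 1620)) = Add(16468, -1620) = 14848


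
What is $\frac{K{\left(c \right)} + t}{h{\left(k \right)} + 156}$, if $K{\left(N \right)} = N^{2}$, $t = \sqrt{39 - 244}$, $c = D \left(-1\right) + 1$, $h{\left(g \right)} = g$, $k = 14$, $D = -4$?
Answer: $\frac{5}{34} + \frac{i \sqrt{205}}{170} \approx 0.14706 + 0.084222 i$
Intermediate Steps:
$c = 5$ ($c = \left(-4\right) \left(-1\right) + 1 = 4 + 1 = 5$)
$t = i \sqrt{205}$ ($t = \sqrt{-205} = i \sqrt{205} \approx 14.318 i$)
$\frac{K{\left(c \right)} + t}{h{\left(k \right)} + 156} = \frac{5^{2} + i \sqrt{205}}{14 + 156} = \frac{25 + i \sqrt{205}}{170} = \left(25 + i \sqrt{205}\right) \frac{1}{170} = \frac{5}{34} + \frac{i \sqrt{205}}{170}$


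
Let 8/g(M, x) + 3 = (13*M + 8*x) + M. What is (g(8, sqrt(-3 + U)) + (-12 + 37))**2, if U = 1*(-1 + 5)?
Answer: 8602489/13689 ≈ 628.42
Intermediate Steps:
U = 4 (U = 1*4 = 4)
g(M, x) = 8/(-3 + 8*x + 14*M) (g(M, x) = 8/(-3 + ((13*M + 8*x) + M)) = 8/(-3 + ((8*x + 13*M) + M)) = 8/(-3 + (8*x + 14*M)) = 8/(-3 + 8*x + 14*M))
(g(8, sqrt(-3 + U)) + (-12 + 37))**2 = (8/(-3 + 8*sqrt(-3 + 4) + 14*8) + (-12 + 37))**2 = (8/(-3 + 8*sqrt(1) + 112) + 25)**2 = (8/(-3 + 8*1 + 112) + 25)**2 = (8/(-3 + 8 + 112) + 25)**2 = (8/117 + 25)**2 = (2933/117)**2 = 8602489/13689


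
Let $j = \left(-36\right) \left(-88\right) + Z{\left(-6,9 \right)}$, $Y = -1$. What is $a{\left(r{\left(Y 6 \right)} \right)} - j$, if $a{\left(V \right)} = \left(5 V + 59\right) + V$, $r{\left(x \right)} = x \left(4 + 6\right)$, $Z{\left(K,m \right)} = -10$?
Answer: $-3459$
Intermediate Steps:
$j = 3158$ ($j = \left(-36\right) \left(-88\right) - 10 = 3168 - 10 = 3158$)
$r{\left(x \right)} = 10 x$ ($r{\left(x \right)} = x 10 = 10 x$)
$a{\left(V \right)} = 59 + 6 V$ ($a{\left(V \right)} = \left(59 + 5 V\right) + V = 59 + 6 V$)
$a{\left(r{\left(Y 6 \right)} \right)} - j = \left(59 + 6 \cdot 10 \left(\left(-1\right) 6\right)\right) - 3158 = \left(59 + 6 \cdot 10 \left(-6\right)\right) - 3158 = \left(59 + 6 \left(-60\right)\right) - 3158 = \left(59 - 360\right) - 3158 = -301 - 3158 = -3459$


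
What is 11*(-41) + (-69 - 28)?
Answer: -548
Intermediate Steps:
11*(-41) + (-69 - 28) = -451 - 97 = -548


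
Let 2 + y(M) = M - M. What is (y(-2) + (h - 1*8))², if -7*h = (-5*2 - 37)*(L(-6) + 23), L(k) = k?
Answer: 531441/49 ≈ 10846.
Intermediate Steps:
y(M) = -2 (y(M) = -2 + (M - M) = -2 + 0 = -2)
h = 799/7 (h = -(-5*2 - 37)*(-6 + 23)/7 = -(-10 - 37)*17/7 = -(-47)*17/7 = -⅐*(-799) = 799/7 ≈ 114.14)
(y(-2) + (h - 1*8))² = (-2 + (799/7 - 1*8))² = (-2 + (799/7 - 8))² = (-2 + 743/7)² = (729/7)² = 531441/49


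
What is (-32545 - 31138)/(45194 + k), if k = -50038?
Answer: 63683/4844 ≈ 13.147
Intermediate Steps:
(-32545 - 31138)/(45194 + k) = (-32545 - 31138)/(45194 - 50038) = -63683/(-4844) = -63683*(-1/4844) = 63683/4844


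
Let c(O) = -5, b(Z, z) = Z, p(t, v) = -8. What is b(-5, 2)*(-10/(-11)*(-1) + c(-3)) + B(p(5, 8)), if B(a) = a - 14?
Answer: 83/11 ≈ 7.5455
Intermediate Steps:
B(a) = -14 + a
b(-5, 2)*(-10/(-11)*(-1) + c(-3)) + B(p(5, 8)) = -5*(-10/(-11)*(-1) - 5) + (-14 - 8) = -5*(-10*(-1/11)*(-1) - 5) - 22 = -5*((10/11)*(-1) - 5) - 22 = -5*(-10/11 - 5) - 22 = -5*(-65/11) - 22 = 325/11 - 22 = 83/11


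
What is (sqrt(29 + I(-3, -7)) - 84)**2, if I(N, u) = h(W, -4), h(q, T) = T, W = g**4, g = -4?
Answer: 6241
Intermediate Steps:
W = 256 (W = (-4)**4 = 256)
I(N, u) = -4
(sqrt(29 + I(-3, -7)) - 84)**2 = (sqrt(29 - 4) - 84)**2 = (sqrt(25) - 84)**2 = (5 - 84)**2 = (-79)**2 = 6241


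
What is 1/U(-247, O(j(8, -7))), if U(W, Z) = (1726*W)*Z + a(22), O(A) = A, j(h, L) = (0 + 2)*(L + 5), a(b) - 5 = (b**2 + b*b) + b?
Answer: 1/1706283 ≈ 5.8607e-7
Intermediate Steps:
a(b) = 5 + b + 2*b**2 (a(b) = 5 + ((b**2 + b*b) + b) = 5 + ((b**2 + b**2) + b) = 5 + (2*b**2 + b) = 5 + (b + 2*b**2) = 5 + b + 2*b**2)
j(h, L) = 10 + 2*L (j(h, L) = 2*(5 + L) = 10 + 2*L)
U(W, Z) = 995 + 1726*W*Z (U(W, Z) = (1726*W)*Z + (5 + 22 + 2*22**2) = 1726*W*Z + (5 + 22 + 2*484) = 1726*W*Z + (5 + 22 + 968) = 1726*W*Z + 995 = 995 + 1726*W*Z)
1/U(-247, O(j(8, -7))) = 1/(995 + 1726*(-247)*(10 + 2*(-7))) = 1/(995 + 1726*(-247)*(10 - 14)) = 1/(995 + 1726*(-247)*(-4)) = 1/(995 + 1705288) = 1/1706283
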